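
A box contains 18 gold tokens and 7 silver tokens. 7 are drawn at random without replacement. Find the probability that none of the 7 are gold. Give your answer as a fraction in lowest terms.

There are C(25,7) = 480700 possible selections.
Selections with no gold (all silver): C(7,7) = 1.
Probability = 1/480700.

1/480700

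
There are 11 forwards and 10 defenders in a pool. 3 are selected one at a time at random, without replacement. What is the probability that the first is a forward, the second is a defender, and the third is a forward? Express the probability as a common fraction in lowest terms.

Multiply the conditional probabilities at each draw: 11/21 · 10/20 · 10/19 = 1100/7980 = 55/399.

55/399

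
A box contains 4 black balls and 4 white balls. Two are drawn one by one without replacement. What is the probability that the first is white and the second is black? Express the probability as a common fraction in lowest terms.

2/7

Multiply the conditional probabilities at each draw: 4/8 · 4/7 = 16/56 = 2/7.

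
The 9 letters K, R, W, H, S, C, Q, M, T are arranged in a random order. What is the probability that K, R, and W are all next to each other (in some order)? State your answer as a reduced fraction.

There are 9! = 362880 arrangements.
Treat the three as one block: 7! placements × 3! orders within the block = 5040·6 = 30240.
Probability = 30240/362880 = 1/12.

1/12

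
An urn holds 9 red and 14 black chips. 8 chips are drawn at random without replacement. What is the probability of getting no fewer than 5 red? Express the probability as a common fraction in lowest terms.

Total selections: C(23,8) = 490314.
Favorable selections (no fewer than 5 red): C(9,5)·C(14,3) + C(9,6)·C(14,2) + C(9,7)·C(14,1) + C(9,8)·C(14,0) = 45864 + 7644 + 504 + 9 = 54021.
Probability = 54021/490314 = 1637/14858.

1637/14858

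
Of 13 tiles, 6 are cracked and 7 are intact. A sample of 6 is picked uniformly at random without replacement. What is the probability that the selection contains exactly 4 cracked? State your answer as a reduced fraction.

The sample space is all 6-subsets of the 13: C(13,6) = 1716.
Selections with exactly 4 cracked: choose 4 of the 6 cracked and 2 of the 7 intact, C(6,4)·C(7,2) = 15·21 = 315.
Probability = 315/1716 = 105/572.

105/572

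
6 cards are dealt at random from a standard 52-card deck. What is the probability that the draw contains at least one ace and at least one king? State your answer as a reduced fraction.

718637/5089630

There are C(52,6) = 20358520 possible draws.
By inclusion-exclusion on the complements, draws missing all aces or all kings: C(48,6) + C(48,6) − C(44,6) = 12271512 + 12271512 − 7059052 = 17483972.
So draws with at least one of each: 20358520 − 17483972 = 2874548, probability 2874548/20358520 = 718637/5089630.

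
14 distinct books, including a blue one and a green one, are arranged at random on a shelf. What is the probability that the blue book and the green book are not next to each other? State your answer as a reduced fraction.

There are 14! = 87178291200 arrangements.
Arrangements with the blue book and the green book adjacent: 2·13! = 12454041600.
So not adjacent: 87178291200 − 12454041600 = 74724249600, probability 74724249600/87178291200 = 6/7.

6/7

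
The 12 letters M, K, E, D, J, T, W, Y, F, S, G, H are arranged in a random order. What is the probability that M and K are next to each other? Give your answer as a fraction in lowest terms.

1/6

There are 12! = 479001600 arrangements.
Treat M and K as a block: 11! arrangements of the blocks × 2 orders within the block = 2·39916800 = 79833600.
Probability = 79833600/479001600 = 1/6.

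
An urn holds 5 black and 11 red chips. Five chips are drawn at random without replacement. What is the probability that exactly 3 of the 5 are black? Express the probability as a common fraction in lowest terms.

275/2184

There are C(16,5) = 4368 ways to choose 5 from 16.
Selections with exactly 3 black: choose 3 of the 5 black and 2 of the 11 red, C(5,3)·C(11,2) = 10·55 = 550.
Probability = 550/4368 = 275/2184.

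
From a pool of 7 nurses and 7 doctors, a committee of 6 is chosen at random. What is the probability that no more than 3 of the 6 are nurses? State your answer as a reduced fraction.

302/429

Total selections: C(14,6) = 3003.
Favorable selections (no more than 3 nurses): C(7,0)·C(7,6) + C(7,1)·C(7,5) + C(7,2)·C(7,4) + C(7,3)·C(7,3) = 7 + 147 + 735 + 1225 = 2114.
Probability = 2114/3003 = 302/429.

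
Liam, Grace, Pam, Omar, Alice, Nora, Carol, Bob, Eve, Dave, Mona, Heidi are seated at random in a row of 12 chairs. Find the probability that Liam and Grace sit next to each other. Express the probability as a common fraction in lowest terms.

1/6

There are 12! = 479001600 arrangements.
Treat Liam and Grace as a block: 11! arrangements of the blocks × 2 orders within the block = 2·39916800 = 79833600.
Probability = 79833600/479001600 = 1/6.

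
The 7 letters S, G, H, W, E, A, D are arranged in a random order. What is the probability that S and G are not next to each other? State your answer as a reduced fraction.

5/7

There are 7! = 5040 arrangements.
Arrangements with S and G adjacent: 2·6! = 1440.
So not adjacent: 5040 − 1440 = 3600, probability 3600/5040 = 5/7.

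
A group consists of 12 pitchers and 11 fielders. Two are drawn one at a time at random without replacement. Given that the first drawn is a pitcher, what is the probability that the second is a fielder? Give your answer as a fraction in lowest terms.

1/2

After removing one pitcher, 22 remain: 11 pitchers and 11 fielders.
So the probability the next is a fielder is 11/22 = 1/2.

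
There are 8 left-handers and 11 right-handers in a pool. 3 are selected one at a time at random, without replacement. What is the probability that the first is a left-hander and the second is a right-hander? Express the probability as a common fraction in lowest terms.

Multiply the conditional probabilities at each draw: 8/19 · 11/18 = 88/342 = 44/171.

44/171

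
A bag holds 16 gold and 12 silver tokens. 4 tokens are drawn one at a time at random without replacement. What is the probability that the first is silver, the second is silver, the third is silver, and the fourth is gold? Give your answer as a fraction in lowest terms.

Multiply the conditional probabilities at each draw: 12/28 · 11/27 · 10/26 · 16/25 = 21120/491400 = 176/4095.

176/4095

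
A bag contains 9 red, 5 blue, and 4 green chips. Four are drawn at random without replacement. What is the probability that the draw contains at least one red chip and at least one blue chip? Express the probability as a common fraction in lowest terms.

There are C(18,4) = 3060 possible draws.
By inclusion-exclusion on the complements, draws missing all red or all blue: C(9,4) + C(13,4) − C(4,4) = 126 + 715 − 1 = 840.
So draws with at least one of each: 3060 − 840 = 2220, probability 2220/3060 = 37/51.

37/51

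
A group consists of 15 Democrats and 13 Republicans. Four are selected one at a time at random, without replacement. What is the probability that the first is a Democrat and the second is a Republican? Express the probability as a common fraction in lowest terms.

Multiply the conditional probabilities at each draw: 15/28 · 13/27 = 195/756 = 65/252.

65/252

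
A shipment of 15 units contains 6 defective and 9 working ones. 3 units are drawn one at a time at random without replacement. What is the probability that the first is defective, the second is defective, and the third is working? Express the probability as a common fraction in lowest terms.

Multiply the conditional probabilities at each draw: 6/15 · 5/14 · 9/13 = 270/2730 = 9/91.

9/91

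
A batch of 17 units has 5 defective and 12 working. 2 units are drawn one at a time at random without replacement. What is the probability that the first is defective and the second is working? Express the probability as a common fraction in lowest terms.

Multiply the conditional probabilities at each draw: 5/17 · 12/16 = 60/272 = 15/68.

15/68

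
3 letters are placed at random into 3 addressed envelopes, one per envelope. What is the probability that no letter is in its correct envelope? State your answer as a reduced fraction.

1/3

There are 3! = 6 assignments.
By inclusion-exclusion, assignments with no fixed points: C(3,0)·3! − C(3,1)·2! + C(3,2)·1! − C(3,3)·0! = 2.
Probability = 2/6 = 1/3.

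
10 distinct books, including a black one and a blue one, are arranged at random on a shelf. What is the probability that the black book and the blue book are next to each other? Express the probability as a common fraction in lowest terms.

There are 10! = 3628800 arrangements.
Treat the black book and the blue book as a block: 9! arrangements of the blocks × 2 orders within the block = 2·362880 = 725760.
Probability = 725760/3628800 = 1/5.

1/5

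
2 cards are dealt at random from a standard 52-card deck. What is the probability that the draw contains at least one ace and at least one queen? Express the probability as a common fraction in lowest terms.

8/663

There are C(52,2) = 1326 possible draws.
By inclusion-exclusion on the complements, draws missing all aces or all queens: C(48,2) + C(48,2) − C(44,2) = 1128 + 1128 − 946 = 1310.
So draws with at least one of each: 1326 − 1310 = 16, probability 16/1326 = 8/663.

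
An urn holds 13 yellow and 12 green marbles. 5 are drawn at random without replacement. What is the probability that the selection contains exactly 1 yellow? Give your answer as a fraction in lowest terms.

39/322

There are C(25,5) = 53130 ways to choose 5 from 25.
Selections with exactly 1 yellow: choose 1 of the 13 yellow and 4 of the 12 green, C(13,1)·C(12,4) = 13·495 = 6435.
Probability = 6435/53130 = 39/322.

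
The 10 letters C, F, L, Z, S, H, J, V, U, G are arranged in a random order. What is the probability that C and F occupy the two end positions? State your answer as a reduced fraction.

There are 10! = 3628800 arrangements.
Place C and F at the ends in 2 ways, arrange the remaining 8 in 8! = 40320 ways: 2·40320 = 80640.
Probability = 80640/3628800 = 1/45.

1/45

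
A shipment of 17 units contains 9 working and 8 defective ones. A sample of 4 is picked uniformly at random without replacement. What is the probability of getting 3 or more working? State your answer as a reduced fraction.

There are C(17,4) = 2380 ways to choose the 4.
Favorable selections (3 or more working): C(9,3)·C(8,1) + C(9,4)·C(8,0) = 672 + 126 = 798.
Probability = 798/2380 = 57/170.

57/170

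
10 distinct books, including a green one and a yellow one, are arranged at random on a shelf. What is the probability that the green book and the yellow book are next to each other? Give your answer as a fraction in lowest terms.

There are 10! = 3628800 arrangements.
Treat the green book and the yellow book as a block: 9! arrangements of the blocks × 2 orders within the block = 2·362880 = 725760.
Probability = 725760/3628800 = 1/5.

1/5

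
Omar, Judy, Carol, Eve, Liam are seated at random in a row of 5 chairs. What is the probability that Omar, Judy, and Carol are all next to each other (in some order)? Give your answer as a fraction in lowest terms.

3/10

There are 5! = 120 arrangements.
Treat the three as one block: 3! placements × 3! orders within the block = 6·6 = 36.
Probability = 36/120 = 3/10.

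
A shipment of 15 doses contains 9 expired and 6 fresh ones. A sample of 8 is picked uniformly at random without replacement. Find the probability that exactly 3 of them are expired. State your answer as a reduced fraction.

56/715

The sample space is all 8-subsets of the 15: C(15,8) = 6435.
Selections with exactly 3 expired: choose 3 of the 9 expired and 5 of the 6 fresh, C(9,3)·C(6,5) = 84·6 = 504.
Probability = 504/6435 = 56/715.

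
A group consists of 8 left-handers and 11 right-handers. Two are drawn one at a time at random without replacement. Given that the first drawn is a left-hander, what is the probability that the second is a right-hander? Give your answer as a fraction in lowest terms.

After removing one left-hander, 18 remain: 7 left-handers and 11 right-handers.
So the probability the next is a right-hander is 11/18.

11/18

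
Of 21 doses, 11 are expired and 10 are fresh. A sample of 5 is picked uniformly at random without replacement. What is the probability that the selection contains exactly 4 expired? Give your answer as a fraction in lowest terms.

1100/6783

Total number of selections: C(21,5) = 20349.
Selections with exactly 4 expired: choose 4 of the 11 expired and 1 of the 10 fresh, C(11,4)·C(10,1) = 330·10 = 3300.
Probability = 3300/20349 = 1100/6783.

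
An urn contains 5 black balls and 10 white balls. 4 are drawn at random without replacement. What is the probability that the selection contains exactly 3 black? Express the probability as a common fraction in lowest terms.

The sample space is all 4-subsets of the 15: C(15,4) = 1365.
Selections with exactly 3 black: choose 3 of the 5 black and 1 of the 10 white, C(5,3)·C(10,1) = 10·10 = 100.
Probability = 100/1365 = 20/273.

20/273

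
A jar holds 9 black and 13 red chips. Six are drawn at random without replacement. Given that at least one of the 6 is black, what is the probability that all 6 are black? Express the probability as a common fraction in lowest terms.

28/24299

Work in counts. Selections with at least one black: C(22,6) − C(13,6) = 74613 − 1716 = 72897.
Of those, selections where all 6 are black: C(9,6) = 84.
Conditional probability = 84/72897 = 28/24299.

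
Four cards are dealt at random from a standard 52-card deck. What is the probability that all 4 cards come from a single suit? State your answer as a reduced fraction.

44/4165

There are C(52,4) = 270725 possible 4-card hands.
Hands of one suit: 4 suits × C(13,4) = 4·715 = 2860.
Probability = 2860/270725 = 44/4165.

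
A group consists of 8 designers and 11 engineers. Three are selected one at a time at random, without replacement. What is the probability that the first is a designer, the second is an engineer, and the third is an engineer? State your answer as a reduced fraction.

440/2907

Multiply the conditional probabilities at each draw: 8/19 · 11/18 · 10/17 = 880/5814 = 440/2907.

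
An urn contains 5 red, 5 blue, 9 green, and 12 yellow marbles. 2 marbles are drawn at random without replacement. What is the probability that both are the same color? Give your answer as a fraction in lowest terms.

There are C(31,2) = 465 ways to draw 2 marbles.
All same color: C(5,2) + C(5,2) + C(9,2) + C(12,2) = 10 + 10 + 36 + 66 = 122.
Probability = 122/465.

122/465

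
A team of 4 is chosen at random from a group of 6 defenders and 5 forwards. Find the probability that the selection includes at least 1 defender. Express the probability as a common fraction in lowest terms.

65/66

Total selections: C(11,4) = 330.
The complement is all 4 are forwards: C(5,4) = 5.
Probability = 1 − 5/330 = 325/330 = 65/66.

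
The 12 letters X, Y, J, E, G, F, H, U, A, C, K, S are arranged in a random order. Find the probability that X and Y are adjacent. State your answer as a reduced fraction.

There are 12! = 479001600 arrangements.
Treat X and Y as a block: 11! arrangements of the blocks × 2 orders within the block = 2·39916800 = 79833600.
Probability = 79833600/479001600 = 1/6.

1/6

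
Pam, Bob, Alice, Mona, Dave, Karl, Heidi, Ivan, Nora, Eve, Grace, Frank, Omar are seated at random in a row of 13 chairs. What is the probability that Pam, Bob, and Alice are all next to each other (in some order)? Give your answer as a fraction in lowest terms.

There are 13! = 6227020800 arrangements.
Treat the three as one block: 11! placements × 3! orders within the block = 39916800·6 = 239500800.
Probability = 239500800/6227020800 = 1/26.

1/26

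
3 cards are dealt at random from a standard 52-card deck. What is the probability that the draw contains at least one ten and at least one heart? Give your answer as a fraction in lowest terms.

33/260

There are C(52,3) = 22100 possible draws.
By inclusion-exclusion on the complements, draws missing all tens or all hearts: C(48,3) + C(39,3) − C(36,3) = 17296 + 9139 − 7140 = 19295.
So draws with at least one of each: 22100 − 19295 = 2805, probability 2805/22100 = 33/260.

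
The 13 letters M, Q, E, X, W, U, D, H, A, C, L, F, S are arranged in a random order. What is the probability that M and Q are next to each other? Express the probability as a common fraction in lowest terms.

2/13

There are 13! = 6227020800 arrangements.
Treat M and Q as a block: 12! arrangements of the blocks × 2 orders within the block = 2·479001600 = 958003200.
Probability = 958003200/6227020800 = 2/13.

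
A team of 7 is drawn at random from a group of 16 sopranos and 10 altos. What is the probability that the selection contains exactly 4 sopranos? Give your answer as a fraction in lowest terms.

84/253

The sample space is all 7-subsets of the 26: C(26,7) = 657800.
Selections with exactly 4 sopranos: choose 4 of the 16 sopranos and 3 of the 10 altos, C(16,4)·C(10,3) = 1820·120 = 218400.
Probability = 218400/657800 = 84/253.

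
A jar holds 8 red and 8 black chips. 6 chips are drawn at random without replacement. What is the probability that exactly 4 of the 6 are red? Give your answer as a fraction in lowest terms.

35/143

The sample space is all 6-subsets of the 16: C(16,6) = 8008.
Selections with exactly 4 red: choose 4 of the 8 red and 2 of the 8 black, C(8,4)·C(8,2) = 70·28 = 1960.
Probability = 1960/8008 = 35/143.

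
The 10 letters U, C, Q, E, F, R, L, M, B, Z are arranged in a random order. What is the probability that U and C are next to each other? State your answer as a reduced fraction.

1/5

There are 10! = 3628800 arrangements.
Treat U and C as a block: 9! arrangements of the blocks × 2 orders within the block = 2·362880 = 725760.
Probability = 725760/3628800 = 1/5.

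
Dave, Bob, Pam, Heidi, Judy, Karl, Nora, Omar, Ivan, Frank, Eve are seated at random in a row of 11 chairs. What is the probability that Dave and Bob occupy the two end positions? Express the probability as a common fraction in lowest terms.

1/55

There are 11! = 39916800 arrangements.
Place Dave and Bob at the ends in 2 ways, arrange the remaining 9 in 9! = 362880 ways: 2·362880 = 725760.
Probability = 725760/39916800 = 1/55.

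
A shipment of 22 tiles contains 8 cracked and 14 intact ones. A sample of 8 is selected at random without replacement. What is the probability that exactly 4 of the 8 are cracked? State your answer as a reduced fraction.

637/2907

Total number of selections: C(22,8) = 319770.
Selections with exactly 4 cracked: choose 4 of the 8 cracked and 4 of the 14 intact, C(8,4)·C(14,4) = 70·1001 = 70070.
Probability = 70070/319770 = 637/2907.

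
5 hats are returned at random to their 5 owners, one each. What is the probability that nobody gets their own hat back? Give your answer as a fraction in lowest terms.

11/30

There are 5! = 120 assignments.
By inclusion-exclusion, assignments with no fixed points: C(5,0)·5! − C(5,1)·4! + C(5,2)·3! − C(5,3)·2! + C(5,4)·1! − C(5,5)·0! = 44.
Probability = 44/120 = 11/30.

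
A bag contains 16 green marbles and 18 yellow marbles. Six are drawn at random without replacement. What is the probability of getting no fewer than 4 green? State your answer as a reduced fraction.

5369/19778

Total selections: C(34,6) = 1344904.
Favorable selections (no fewer than 4 green): C(16,4)·C(18,2) + C(16,5)·C(18,1) + C(16,6)·C(18,0) = 278460 + 78624 + 8008 = 365092.
Probability = 365092/1344904 = 5369/19778.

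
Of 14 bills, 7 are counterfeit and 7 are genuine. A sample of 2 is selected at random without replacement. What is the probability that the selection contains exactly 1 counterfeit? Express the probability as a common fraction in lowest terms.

7/13

The sample space is all 2-subsets of the 14: C(14,2) = 91.
Selections with exactly 1 counterfeit: choose 1 of the 7 counterfeit and 1 of the 7 genuine, C(7,1)·C(7,1) = 7·7 = 49.
Probability = 49/91 = 7/13.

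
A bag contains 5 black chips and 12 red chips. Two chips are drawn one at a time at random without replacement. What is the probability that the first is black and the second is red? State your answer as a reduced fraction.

Multiply the conditional probabilities at each draw: 5/17 · 12/16 = 60/272 = 15/68.

15/68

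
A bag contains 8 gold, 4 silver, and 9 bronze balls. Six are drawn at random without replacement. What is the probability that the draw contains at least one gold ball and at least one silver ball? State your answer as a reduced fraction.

296/399

There are C(21,6) = 54264 possible draws.
By inclusion-exclusion on the complements, draws missing all gold or all silver: C(13,6) + C(17,6) − C(9,6) = 1716 + 12376 − 84 = 14008.
So draws with at least one of each: 54264 − 14008 = 40256, probability 40256/54264 = 296/399.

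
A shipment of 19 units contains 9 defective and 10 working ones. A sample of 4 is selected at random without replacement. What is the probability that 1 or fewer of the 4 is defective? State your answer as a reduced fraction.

215/646

There are C(19,4) = 3876 ways to choose the 4.
Favorable selections (1 or fewer defective): C(9,0)·C(10,4) + C(9,1)·C(10,3) = 210 + 1080 = 1290.
Probability = 1290/3876 = 215/646.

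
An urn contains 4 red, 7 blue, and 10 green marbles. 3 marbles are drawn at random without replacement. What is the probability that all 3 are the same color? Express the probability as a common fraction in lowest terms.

There are C(21,3) = 1330 ways to draw 3 marbles.
All same color: C(4,3) + C(7,3) + C(10,3) = 4 + 35 + 120 = 159.
Probability = 159/1330.

159/1330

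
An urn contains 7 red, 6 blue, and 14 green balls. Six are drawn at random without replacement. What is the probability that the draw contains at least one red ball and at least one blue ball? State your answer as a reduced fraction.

68663/98670

There are C(27,6) = 296010 possible draws.
By inclusion-exclusion on the complements, draws missing all red or all blue: C(20,6) + C(21,6) − C(14,6) = 38760 + 54264 − 3003 = 90021.
So draws with at least one of each: 296010 − 90021 = 205989, probability 205989/296010 = 68663/98670.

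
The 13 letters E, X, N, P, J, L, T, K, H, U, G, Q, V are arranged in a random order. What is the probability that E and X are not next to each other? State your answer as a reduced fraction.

There are 13! = 6227020800 arrangements.
Arrangements with E and X adjacent: 2·12! = 958003200.
So not adjacent: 6227020800 − 958003200 = 5269017600, probability 5269017600/6227020800 = 11/13.

11/13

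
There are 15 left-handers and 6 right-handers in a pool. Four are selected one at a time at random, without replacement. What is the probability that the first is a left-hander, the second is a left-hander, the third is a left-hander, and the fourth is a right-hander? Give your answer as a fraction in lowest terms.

13/114

Multiply the conditional probabilities at each draw: 15/21 · 14/20 · 13/19 · 6/18 = 16380/143640 = 13/114.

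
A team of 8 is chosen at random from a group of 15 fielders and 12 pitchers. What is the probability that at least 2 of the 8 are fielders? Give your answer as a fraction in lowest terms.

892/897

There are C(27,8) = 2220075 ways to choose the 8.
Count the complement (fewer than 2 fielders): C(15,0)·C(12,8) + C(15,1)·C(12,7) = 495 + 11880 = 12375.
Probability = 1 − 12375/2220075 = 2207700/2220075 = 892/897.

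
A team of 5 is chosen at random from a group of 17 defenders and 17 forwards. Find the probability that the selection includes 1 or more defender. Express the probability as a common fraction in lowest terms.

4001/4092

There are C(34,5) = 278256 ways to choose the 5.
The complement is all 5 are forwards: C(17,5) = 6188.
Probability = 1 − 6188/278256 = 272068/278256 = 4001/4092.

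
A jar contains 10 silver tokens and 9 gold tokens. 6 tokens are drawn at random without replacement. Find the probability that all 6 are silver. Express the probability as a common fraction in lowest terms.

There are C(19,6) = 27132 possible selections.
Selections with all silver: C(10,6) = 210.
Probability = 210/27132 = 5/646.

5/646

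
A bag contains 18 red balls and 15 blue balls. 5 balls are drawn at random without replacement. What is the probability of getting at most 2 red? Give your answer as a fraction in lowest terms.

There are C(33,5) = 237336 ways to choose the 5.
Favorable selections (at most 2 red): C(18,0)·C(15,5) + C(18,1)·C(15,4) + C(18,2)·C(15,3) = 3003 + 24570 + 69615 = 97188.
Probability = 97188/237336 = 8099/19778.

8099/19778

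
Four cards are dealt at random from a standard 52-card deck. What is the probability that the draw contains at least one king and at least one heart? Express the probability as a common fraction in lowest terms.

There are C(52,4) = 270725 possible draws.
By inclusion-exclusion on the complements, draws missing all kings or all hearts: C(48,4) + C(39,4) − C(36,4) = 194580 + 82251 − 58905 = 217926.
So draws with at least one of each: 270725 − 217926 = 52799, probability 52799/270725.

52799/270725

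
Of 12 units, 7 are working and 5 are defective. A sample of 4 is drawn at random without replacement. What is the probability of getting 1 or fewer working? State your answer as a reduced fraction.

5/33

Total selections: C(12,4) = 495.
Favorable selections (1 or fewer working): C(7,0)·C(5,4) + C(7,1)·C(5,3) = 5 + 70 = 75.
Probability = 75/495 = 5/33.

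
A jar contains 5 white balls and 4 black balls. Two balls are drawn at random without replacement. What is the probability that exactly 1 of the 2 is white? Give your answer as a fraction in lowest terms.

5/9

The sample space is all 2-subsets of the 9: C(9,2) = 36.
Selections with exactly 1 white: choose 1 of the 5 white and 1 of the 4 black, C(5,1)·C(4,1) = 5·4 = 20.
Probability = 20/36 = 5/9.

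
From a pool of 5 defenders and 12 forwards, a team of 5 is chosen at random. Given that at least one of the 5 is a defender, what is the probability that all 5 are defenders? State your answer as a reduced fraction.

Work in counts. Selections with at least one defender: C(17,5) − C(12,5) = 6188 − 792 = 5396.
Of those, selections where all 5 are defenders: C(5,5) = 1.
Conditional probability = 1/5396.

1/5396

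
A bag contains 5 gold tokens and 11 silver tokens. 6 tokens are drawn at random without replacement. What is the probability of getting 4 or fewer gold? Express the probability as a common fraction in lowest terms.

There are C(16,6) = 8008 ways to choose the 6.
The complement is exactly 5 gold: C(5,5)·C(11,1) = 11.
Probability = 1 − 11/8008 = 7997/8008 = 727/728.

727/728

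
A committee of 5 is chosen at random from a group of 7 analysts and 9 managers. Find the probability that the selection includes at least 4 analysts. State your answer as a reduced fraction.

Total selections: C(16,5) = 4368.
Favorable selections (at least 4 analysts): C(7,4)·C(9,1) + C(7,5)·C(9,0) = 315 + 21 = 336.
Probability = 336/4368 = 1/13.

1/13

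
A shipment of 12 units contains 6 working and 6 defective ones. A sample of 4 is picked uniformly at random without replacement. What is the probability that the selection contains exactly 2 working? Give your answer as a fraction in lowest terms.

5/11

There are C(12,4) = 495 ways to choose 4 from 12.
Selections with exactly 2 working: choose 2 of the 6 working and 2 of the 6 defective, C(6,2)·C(6,2) = 15·15 = 225.
Probability = 225/495 = 5/11.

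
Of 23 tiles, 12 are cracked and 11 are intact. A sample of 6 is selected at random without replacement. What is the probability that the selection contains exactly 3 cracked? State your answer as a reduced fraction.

The sample space is all 6-subsets of the 23: C(23,6) = 100947.
Selections with exactly 3 cracked: choose 3 of the 12 cracked and 3 of the 11 intact, C(12,3)·C(11,3) = 220·165 = 36300.
Probability = 36300/100947 = 1100/3059.

1100/3059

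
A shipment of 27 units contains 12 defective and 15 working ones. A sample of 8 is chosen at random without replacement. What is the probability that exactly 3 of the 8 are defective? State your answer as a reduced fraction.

308/1035

The sample space is all 8-subsets of the 27: C(27,8) = 2220075.
Selections with exactly 3 defective: choose 3 of the 12 defective and 5 of the 15 working, C(12,3)·C(15,5) = 220·3003 = 660660.
Probability = 660660/2220075 = 308/1035.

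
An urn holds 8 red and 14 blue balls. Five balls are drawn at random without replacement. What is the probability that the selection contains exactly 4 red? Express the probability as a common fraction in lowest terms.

Total number of selections: C(22,5) = 26334.
Selections with exactly 4 red: choose 4 of the 8 red and 1 of the 14 blue, C(8,4)·C(14,1) = 70·14 = 980.
Probability = 980/26334 = 70/1881.

70/1881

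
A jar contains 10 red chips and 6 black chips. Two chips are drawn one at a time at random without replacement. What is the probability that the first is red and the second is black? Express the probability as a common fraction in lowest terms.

Multiply the conditional probabilities at each draw: 10/16 · 6/15 = 60/240 = 1/4.

1/4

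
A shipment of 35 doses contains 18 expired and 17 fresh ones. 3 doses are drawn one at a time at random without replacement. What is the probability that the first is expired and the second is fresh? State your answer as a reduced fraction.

Multiply the conditional probabilities at each draw: 18/35 · 17/34 = 306/1190 = 9/35.

9/35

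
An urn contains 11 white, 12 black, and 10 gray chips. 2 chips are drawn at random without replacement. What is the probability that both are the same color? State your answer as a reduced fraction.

There are C(33,2) = 528 ways to draw 2 chips.
All same color: C(11,2) + C(12,2) + C(10,2) = 55 + 66 + 45 = 166.
Probability = 166/528 = 83/264.

83/264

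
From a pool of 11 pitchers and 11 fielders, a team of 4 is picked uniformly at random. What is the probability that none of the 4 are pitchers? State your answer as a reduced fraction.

There are C(22,4) = 7315 possible selections.
Selections with no pitchers (all fielders): C(11,4) = 330.
Probability = 330/7315 = 6/133.

6/133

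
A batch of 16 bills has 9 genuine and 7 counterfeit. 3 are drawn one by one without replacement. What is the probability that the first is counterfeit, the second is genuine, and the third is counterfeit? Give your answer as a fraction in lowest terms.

Multiply the conditional probabilities at each draw: 7/16 · 9/15 · 6/14 = 378/3360 = 9/80.

9/80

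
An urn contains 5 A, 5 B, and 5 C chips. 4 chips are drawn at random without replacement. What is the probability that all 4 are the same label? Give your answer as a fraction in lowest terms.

1/91

There are C(15,4) = 1365 ways to draw 4 chips.
All same label: C(5,4) + C(5,4) + C(5,4) = 5 + 5 + 5 = 15.
Probability = 15/1365 = 1/91.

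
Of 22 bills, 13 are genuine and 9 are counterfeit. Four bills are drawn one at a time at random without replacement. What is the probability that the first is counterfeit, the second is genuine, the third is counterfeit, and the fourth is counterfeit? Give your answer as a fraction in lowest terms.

Multiply the conditional probabilities at each draw: 9/22 · 13/21 · 8/20 · 7/19 = 6552/175560 = 39/1045.

39/1045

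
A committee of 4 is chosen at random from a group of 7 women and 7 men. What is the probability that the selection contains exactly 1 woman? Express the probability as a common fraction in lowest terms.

35/143

There are C(14,4) = 1001 ways to choose 4 from 14.
Selections with exactly 1 woman: choose 1 of the 7 women and 3 of the 7 men, C(7,1)·C(7,3) = 7·35 = 245.
Probability = 245/1001 = 35/143.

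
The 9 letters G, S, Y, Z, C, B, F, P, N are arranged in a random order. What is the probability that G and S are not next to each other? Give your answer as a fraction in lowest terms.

There are 9! = 362880 arrangements.
Arrangements with G and S adjacent: 2·8! = 80640.
So not adjacent: 362880 − 80640 = 282240, probability 282240/362880 = 7/9.

7/9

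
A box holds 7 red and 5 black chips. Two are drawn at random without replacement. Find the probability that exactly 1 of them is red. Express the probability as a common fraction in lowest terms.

35/66

There are C(12,2) = 66 ways to choose 2 from 12.
Selections with exactly 1 red: choose 1 of the 7 red and 1 of the 5 black, C(7,1)·C(5,1) = 7·5 = 35.
Probability = 35/66.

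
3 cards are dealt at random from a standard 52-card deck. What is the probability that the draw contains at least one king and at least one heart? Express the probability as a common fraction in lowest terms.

There are C(52,3) = 22100 possible draws.
By inclusion-exclusion on the complements, draws missing all kings or all hearts: C(48,3) + C(39,3) − C(36,3) = 17296 + 9139 − 7140 = 19295.
So draws with at least one of each: 22100 − 19295 = 2805, probability 2805/22100 = 33/260.

33/260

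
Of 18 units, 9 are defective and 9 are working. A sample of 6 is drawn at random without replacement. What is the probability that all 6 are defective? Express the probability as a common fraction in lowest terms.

1/221

There are C(18,6) = 18564 possible selections.
Selections with all defective: C(9,6) = 84.
Probability = 84/18564 = 1/221.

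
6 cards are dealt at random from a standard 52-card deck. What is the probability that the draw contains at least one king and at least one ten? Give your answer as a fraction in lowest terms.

718637/5089630

There are C(52,6) = 20358520 possible draws.
By inclusion-exclusion on the complements, draws missing all kings or all tens: C(48,6) + C(48,6) − C(44,6) = 12271512 + 12271512 − 7059052 = 17483972.
So draws with at least one of each: 20358520 − 17483972 = 2874548, probability 2874548/20358520 = 718637/5089630.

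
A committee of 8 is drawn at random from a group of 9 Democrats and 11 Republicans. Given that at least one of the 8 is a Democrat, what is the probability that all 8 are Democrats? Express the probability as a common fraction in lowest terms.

Work in counts. Selections with at least one Democrat: C(20,8) − C(11,8) = 125970 − 165 = 125805.
Of those, selections where all 8 are Democrats: C(9,8) = 9.
Conditional probability = 9/125805 = 3/41935.

3/41935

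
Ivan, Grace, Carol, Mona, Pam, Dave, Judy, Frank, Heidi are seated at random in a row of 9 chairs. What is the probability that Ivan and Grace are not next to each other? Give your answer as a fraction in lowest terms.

7/9

There are 9! = 362880 arrangements.
Arrangements with Ivan and Grace adjacent: 2·8! = 80640.
So not adjacent: 362880 − 80640 = 282240, probability 282240/362880 = 7/9.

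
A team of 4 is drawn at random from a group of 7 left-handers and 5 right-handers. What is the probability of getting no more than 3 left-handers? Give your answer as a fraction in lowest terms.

92/99

Total selections: C(12,4) = 495.
The complement is exactly 4 left-handers: C(7,4)·C(5,0) = 35.
Probability = 1 − 35/495 = 460/495 = 92/99.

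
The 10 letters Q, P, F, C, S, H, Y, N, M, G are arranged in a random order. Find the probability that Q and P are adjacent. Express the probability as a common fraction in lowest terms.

There are 10! = 3628800 arrangements.
Treat Q and P as a block: 9! arrangements of the blocks × 2 orders within the block = 2·362880 = 725760.
Probability = 725760/3628800 = 1/5.

1/5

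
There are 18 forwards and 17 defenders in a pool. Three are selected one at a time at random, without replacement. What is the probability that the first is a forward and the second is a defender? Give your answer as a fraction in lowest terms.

Multiply the conditional probabilities at each draw: 18/35 · 17/34 = 306/1190 = 9/35.

9/35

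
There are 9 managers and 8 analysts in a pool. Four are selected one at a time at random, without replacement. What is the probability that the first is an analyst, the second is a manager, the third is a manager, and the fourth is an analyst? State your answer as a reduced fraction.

6/85

Multiply the conditional probabilities at each draw: 8/17 · 9/16 · 8/15 · 7/14 = 4032/57120 = 6/85.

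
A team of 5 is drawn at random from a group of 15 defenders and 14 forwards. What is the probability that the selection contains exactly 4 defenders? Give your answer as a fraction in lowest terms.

14/87

The sample space is all 5-subsets of the 29: C(29,5) = 118755.
Selections with exactly 4 defenders: choose 4 of the 15 defenders and 1 of the 14 forwards, C(15,4)·C(14,1) = 1365·14 = 19110.
Probability = 19110/118755 = 14/87.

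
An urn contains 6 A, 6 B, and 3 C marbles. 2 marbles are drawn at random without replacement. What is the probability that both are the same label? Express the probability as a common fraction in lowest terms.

11/35

There are C(15,2) = 105 ways to draw 2 marbles.
All same label: C(6,2) + C(6,2) + C(3,2) = 15 + 15 + 3 = 33.
Probability = 33/105 = 11/35.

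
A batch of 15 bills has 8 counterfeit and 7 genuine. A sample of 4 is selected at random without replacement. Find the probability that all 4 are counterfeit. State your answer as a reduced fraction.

2/39

There are C(15,4) = 1365 possible selections.
Selections with all counterfeit: C(8,4) = 70.
Probability = 70/1365 = 2/39.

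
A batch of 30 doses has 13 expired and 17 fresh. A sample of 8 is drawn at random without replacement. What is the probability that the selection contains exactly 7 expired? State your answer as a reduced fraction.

748/150075

There are C(30,8) = 5852925 ways to choose 8 from 30.
Selections with exactly 7 expired: choose 7 of the 13 expired and 1 of the 17 fresh, C(13,7)·C(17,1) = 1716·17 = 29172.
Probability = 29172/5852925 = 748/150075.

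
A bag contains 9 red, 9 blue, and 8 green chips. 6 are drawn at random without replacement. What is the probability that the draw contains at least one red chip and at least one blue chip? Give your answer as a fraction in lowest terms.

There are C(26,6) = 230230 possible draws.
By inclusion-exclusion on the complements, draws missing all red or all blue: C(17,6) + C(17,6) − C(8,6) = 12376 + 12376 − 28 = 24724.
So draws with at least one of each: 230230 − 24724 = 205506, probability 205506/230230 = 14679/16445.

14679/16445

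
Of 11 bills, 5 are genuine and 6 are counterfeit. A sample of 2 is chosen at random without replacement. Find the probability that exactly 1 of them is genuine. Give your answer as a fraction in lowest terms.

Total number of selections: C(11,2) = 55.
Selections with exactly 1 genuine: choose 1 of the 5 genuine and 1 of the 6 counterfeit, C(5,1)·C(6,1) = 5·6 = 30.
Probability = 30/55 = 6/11.

6/11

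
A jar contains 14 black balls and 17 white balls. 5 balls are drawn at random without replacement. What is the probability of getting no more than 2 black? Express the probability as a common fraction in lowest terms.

There are C(31,5) = 169911 ways to choose the 5.
Favorable selections (no more than 2 black): C(14,0)·C(17,5) + C(14,1)·C(17,4) + C(14,2)·C(17,3) = 6188 + 33320 + 61880 = 101388.
Probability = 101388/169911 = 4828/8091.

4828/8091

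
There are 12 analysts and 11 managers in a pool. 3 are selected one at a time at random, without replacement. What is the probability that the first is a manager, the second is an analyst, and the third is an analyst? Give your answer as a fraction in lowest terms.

Multiply the conditional probabilities at each draw: 11/23 · 12/22 · 11/21 = 1452/10626 = 22/161.

22/161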